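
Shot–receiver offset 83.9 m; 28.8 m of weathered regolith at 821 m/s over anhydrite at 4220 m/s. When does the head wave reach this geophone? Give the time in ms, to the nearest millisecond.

89 ms

θ_c = arcsin(V₁/V₂) = arcsin(821/4220) = 11.22°, cos θ_c = 0.9809.
Intercept time tᵢ = 2h cos θ_c / V₁ = 2·28.8·0.9809/821 = 0.06882 s.
t = x/V₂ + tᵢ = 83.9/4220 + 0.06882 = 0.08870 s.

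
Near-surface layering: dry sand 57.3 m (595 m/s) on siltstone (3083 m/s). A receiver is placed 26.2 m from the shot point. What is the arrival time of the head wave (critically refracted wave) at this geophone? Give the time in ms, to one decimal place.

θ_c = arcsin(V₁/V₂) = arcsin(595/3083) = 11.13°, cos θ_c = 0.9812.
Intercept time tᵢ = 2h cos θ_c / V₁ = 2·57.3·0.9812/595 = 0.18898 s.
t = x/V₂ + tᵢ = 26.2/3083 + 0.18898 = 0.19748 s.

197.5 ms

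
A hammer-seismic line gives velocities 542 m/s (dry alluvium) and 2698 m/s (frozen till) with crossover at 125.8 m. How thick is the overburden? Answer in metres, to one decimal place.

x_cross = 2h·√((V₂+V₁)/(V₂−V₁)) → h = x_cross / (2·√((V₂+V₁)/(V₂−V₁))).
√((V₂+V₁)/(V₂−V₁)) = √((2698+542)/(2698−542)) = 1.2259.
h = 125.8 / (2·1.2259) = 51.31 m.

51.3 m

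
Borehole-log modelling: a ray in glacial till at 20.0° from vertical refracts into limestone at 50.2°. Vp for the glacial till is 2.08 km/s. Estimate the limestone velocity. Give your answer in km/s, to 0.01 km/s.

Snell's law: sin 20.0°/V₁ = sin 50.2°/V₂.
V₂ = V₁·sin 50.2°/sin 20.0° = 2.08 × 2.2463 = 4.67 km/s.

4.67 km/s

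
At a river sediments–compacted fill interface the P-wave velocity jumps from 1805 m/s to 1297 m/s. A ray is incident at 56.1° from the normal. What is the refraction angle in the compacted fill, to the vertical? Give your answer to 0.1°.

Snell's law: sin θ₂ = (V₂/V₁)·sin θ₁ = (1297/1805)·sin 56.1° = 0.5964.
θ₂ = sin⁻¹(0.5964) = 36.61° (from vertical).

36.6°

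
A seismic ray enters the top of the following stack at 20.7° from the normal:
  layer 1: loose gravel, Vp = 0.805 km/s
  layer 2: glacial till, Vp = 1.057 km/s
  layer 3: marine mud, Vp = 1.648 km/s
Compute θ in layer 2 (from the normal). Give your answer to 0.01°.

27.65°

Ray parameter p = sin 20.7° / 0.805 = 4.3910e-01 s/km.
sin θ_2 = p·V_2 = 4.3910e-01 × 1.057 = 0.4641.
θ_2 = arcsin 0.4641 = 27.65°.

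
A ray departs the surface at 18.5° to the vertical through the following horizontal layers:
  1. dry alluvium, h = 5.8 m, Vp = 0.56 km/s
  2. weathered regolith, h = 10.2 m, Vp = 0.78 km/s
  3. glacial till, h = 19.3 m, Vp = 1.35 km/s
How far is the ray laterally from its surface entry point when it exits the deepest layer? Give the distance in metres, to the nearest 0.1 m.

Apply Snell's law at each interface; in layer i the horizontal offset is hᵢ·tan θᵢ.
Layer 1: θ = 18.50°; offset = 5.8·tan 18.50° = 1.941 m.
Layer 2: sin θ = 0.78·sin 18.5°/0.56 = 0.4420, θ = 26.23°; offset = 10.2·tan 26.23° = 5.025 m.
Layer 3: sin θ = 1.35·sin 18.5°/0.56 = 0.7649, θ = 49.90°; offset = 19.3·tan 49.90° = 22.920 m.
Σ offsets = 29.886 m.

29.9 m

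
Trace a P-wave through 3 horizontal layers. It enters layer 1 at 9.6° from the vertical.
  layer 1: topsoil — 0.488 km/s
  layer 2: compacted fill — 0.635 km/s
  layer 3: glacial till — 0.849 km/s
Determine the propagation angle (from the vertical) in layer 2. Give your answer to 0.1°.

12.5°

Snell's law across each interface conserves sin θ / V, so sin θ_2 = V_2·sin θ₁/V₁.
sin θ_2 = 0.635 × sin 9.6° / 0.488 = 0.2170.
θ_2 = 12.53° from the vertical.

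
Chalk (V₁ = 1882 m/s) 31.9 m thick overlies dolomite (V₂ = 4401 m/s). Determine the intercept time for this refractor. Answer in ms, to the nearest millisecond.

31 ms

tᵢ = 2h·√(V₂²−V₁²)/(V₁V₂).
√(V₂²−V₁²) = √(4401²−1882²) = 3978.3 m/s.
tᵢ = 2·31.9·3978.3/(1882·4401) = 0.03064 s.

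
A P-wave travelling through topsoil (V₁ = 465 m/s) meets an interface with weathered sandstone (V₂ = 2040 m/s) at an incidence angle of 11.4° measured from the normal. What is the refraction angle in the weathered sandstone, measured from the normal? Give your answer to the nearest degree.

60°

sin θ₁/V₁ = sin θ₂/V₂ ⇒ sin θ₂ = 2040·sin 11.4°/465 = 2040·0.1977/465 = 0.8671.
θ₂ = arcsin 0.8671 = 60.13° from the normal.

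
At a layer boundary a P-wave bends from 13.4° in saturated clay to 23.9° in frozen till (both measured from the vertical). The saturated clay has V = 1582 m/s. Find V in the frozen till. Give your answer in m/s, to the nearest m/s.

2766 m/s

Snell's law: sin 13.4°/V₁ = sin 23.9°/V₂.
V₂ = V₁·sin 23.9°/sin 13.4° = 1582 × 1.7482 = 2765.65 m/s.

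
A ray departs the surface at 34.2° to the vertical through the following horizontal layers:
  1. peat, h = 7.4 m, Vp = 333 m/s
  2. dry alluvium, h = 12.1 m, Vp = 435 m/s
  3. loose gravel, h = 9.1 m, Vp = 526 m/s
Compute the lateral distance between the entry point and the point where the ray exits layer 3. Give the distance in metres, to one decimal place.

Ray parameter p = sin 34.2° / 333 m/s = 1.6879e-03 s/m.
Layer 1: θ = 34.20°; offset = 7.4·tan 34.20° = 5.029 m.
Layer 2: sin θ = p·435 = 0.7343 → θ = 47.24°; offset = 12.1·tan 47.24° = 13.087 m.
Layer 3: sin θ = p·526 = 0.8879 → θ = 62.60°; offset = 9.1·tan 62.60° = 17.559 m.
Total horizontal offset = 35.675 m.

35.7 m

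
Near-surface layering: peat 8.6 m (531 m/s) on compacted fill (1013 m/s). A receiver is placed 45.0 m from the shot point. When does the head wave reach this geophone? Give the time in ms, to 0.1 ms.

θ_c = arcsin(V₁/V₂) = arcsin(531/1013) = 31.61°, cos θ_c = 0.8516.
Intercept time tᵢ = 2h cos θ_c / V₁ = 2·8.6·0.8516/531 = 0.02758 s.
t = x/V₂ + tᵢ = 45.0/1013 + 0.02758 = 0.07201 s.

72.0 ms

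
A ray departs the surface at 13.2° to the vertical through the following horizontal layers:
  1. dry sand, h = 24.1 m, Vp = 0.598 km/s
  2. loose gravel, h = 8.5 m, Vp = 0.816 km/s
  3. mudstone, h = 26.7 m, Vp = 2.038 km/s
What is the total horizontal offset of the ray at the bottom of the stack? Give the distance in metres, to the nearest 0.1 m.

p = sin θ₁/V₁ = sin 13.2°/0.598 = 3.8186e-01 s/km is conserved through the stack.
Layer 1: θ = 13.20°; offset = 24.1·tan 13.20° = 5.653 m.
Layer 2: sin θ = p·0.816 = 0.3116 → θ = 18.16°; offset = 8.5·tan 18.16° = 2.787 m.
Layer 3: sin θ = p·2.038 = 0.7782 → θ = 51.10°; offset = 26.7·tan 51.10° = 33.088 m.
Σ offsets = 41.528 m.

41.5 m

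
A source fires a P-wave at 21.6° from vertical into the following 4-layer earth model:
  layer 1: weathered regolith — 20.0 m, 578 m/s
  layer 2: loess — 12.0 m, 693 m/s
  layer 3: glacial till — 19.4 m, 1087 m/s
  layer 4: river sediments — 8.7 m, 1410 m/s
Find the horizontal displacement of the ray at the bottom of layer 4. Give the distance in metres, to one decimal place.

50.2 m

Apply Snell's law at each interface; in layer i the horizontal offset is hᵢ·tan θᵢ.
Layer 1: θ = 21.60°; offset = 20.0·tan 21.60° = 7.919 m.
Layer 2: sin θ = 693·sin 21.6°/578 = 0.4414, θ = 26.19°; offset = 12.0·tan 26.19° = 5.902 m.
Layer 3: sin θ = 1087·sin 21.6°/578 = 0.6923, θ = 43.81°; offset = 19.4·tan 43.81° = 18.612 m.
Layer 4: sin θ = 1410·sin 21.6°/578 = 0.8980, θ = 63.90°; offset = 8.7·tan 63.90° = 17.758 m.
Total horizontal offset = 50.191 m.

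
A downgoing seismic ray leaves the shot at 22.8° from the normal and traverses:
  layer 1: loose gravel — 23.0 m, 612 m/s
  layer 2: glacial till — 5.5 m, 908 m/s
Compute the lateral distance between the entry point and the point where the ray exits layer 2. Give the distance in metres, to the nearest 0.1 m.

p = sin θ₁/V₁ = sin 22.8°/612 = 6.3320e-04 s/m is conserved through the stack.
Layer 1: θ = 22.80°; offset = 23.0·tan 22.80° = 9.668 m.
Layer 2: sin θ = p·908 = 0.5749 → θ = 35.10°; offset = 5.5·tan 35.10° = 3.865 m.
Total horizontal offset = 13.533 m.

13.5 m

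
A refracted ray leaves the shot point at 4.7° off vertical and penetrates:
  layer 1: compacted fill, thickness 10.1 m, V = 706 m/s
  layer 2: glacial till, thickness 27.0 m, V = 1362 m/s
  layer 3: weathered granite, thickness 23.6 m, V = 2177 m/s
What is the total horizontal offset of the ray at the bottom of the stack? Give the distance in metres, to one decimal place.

Ray parameter p = sin 4.7° / 706 m/s = 1.1606e-04 s/m.
Layer 1: θ = 4.70°; offset = 10.1·tan 4.70° = 0.830 m.
Layer 2: sin θ = p·1362 = 0.1581 → θ = 9.10°; offset = 27.0·tan 9.10° = 4.322 m.
Layer 3: sin θ = p·2177 = 0.2527 → θ = 14.64°; offset = 23.6·tan 14.64° = 6.163 m.
Total horizontal offset = 11.316 m.

11.3 m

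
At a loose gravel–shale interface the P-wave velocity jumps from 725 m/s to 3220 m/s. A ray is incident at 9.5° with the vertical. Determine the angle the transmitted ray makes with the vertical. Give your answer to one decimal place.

47.1°

Snell's law: sin θ₂ = (V₂/V₁)·sin θ₁ = (3220/725)·sin 9.5° = 0.7330.
θ₂ = sin⁻¹(0.7330) = 47.14° (from vertical).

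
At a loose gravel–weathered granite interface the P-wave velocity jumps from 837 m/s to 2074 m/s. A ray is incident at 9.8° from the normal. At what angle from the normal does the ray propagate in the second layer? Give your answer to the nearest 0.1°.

Snell's law: sin θ₂ = (V₂/V₁)·sin θ₁ = (2074/837)·sin 9.8° = 0.4218.
θ₂ = arcsin 0.4218 = 24.95° from the normal.

24.9°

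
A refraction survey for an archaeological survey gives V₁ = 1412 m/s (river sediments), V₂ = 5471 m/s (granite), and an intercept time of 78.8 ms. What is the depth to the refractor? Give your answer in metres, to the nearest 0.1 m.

h = tᵢ·V₁·V₂ / (2·√(V₂²−V₁²)).
√(V₂²−V₁²) = √(5471² − 1412²) = 5285.7 m/s.
h = 0.0788 s × 1412 × 5471 / (2 × 5285.7) = 57.58 m.

57.6 m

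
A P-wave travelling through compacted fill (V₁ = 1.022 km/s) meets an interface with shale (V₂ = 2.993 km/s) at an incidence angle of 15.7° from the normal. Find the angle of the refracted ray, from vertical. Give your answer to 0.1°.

52.4°

sin θ₁/V₁ = sin θ₂/V₂ ⇒ sin θ₂ = 2.993·sin 15.7°/1.022 = 2.993·0.2706/1.022 = 0.7925.
θ₂ = arcsin 0.7925 = 52.42° from the normal.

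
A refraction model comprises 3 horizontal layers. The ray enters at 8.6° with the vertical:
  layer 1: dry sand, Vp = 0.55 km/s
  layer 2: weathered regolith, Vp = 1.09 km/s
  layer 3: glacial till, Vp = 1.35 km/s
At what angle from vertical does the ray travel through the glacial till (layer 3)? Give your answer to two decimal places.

Ray parameter p = sin 8.6° / 0.55 = 2.7188e-01 s/km.
sin θ_3 = p·V_3 = 2.7188e-01 × 1.35 = 0.3670.
θ_3 = arcsin 0.3670 = 21.53°.

21.53°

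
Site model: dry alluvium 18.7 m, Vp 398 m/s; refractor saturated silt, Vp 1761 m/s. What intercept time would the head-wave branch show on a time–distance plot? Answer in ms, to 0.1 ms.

91.5 ms

θ_c = arcsin(V₁/V₂) = arcsin(398/1761) = 13.06°; cos θ_c = 0.9741.
tᵢ = 2h·cos θ_c / V₁ = 2·18.7·0.9741 / 398 = 0.09154 s.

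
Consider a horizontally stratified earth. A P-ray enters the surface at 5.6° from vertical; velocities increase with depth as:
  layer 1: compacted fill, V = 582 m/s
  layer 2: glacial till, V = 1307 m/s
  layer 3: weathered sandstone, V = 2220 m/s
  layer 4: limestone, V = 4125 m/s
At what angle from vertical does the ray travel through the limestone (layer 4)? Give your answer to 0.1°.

Snell's law across each interface conserves sin θ / V, so sin θ_4 = V_4·sin θ₁/V₁.
sin θ_4 = 4125 × sin 5.6° / 582 = 0.6916.
θ_4 = arcsin 0.6916 = 43.76°.

43.8°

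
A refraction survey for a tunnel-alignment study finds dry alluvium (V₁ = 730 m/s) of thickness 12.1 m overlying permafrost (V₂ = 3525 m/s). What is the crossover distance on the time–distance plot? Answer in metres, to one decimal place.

x_cross = 2h·√((V₂+V₁)/(V₂−V₁)).
(V₂+V₁)/(V₂−V₁) = (3525+730)/(3525−730) = 1.5224; √ = 1.2338.
x_cross = 2·12.1·1.2338 = 29.86 m.

29.9 m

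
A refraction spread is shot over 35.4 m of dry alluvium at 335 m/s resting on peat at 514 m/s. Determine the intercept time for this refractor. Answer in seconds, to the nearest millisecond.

tᵢ = 2h·√(V₂²−V₁²)/(V₁V₂).
√(V₂²−V₁²) = √(514²−335²) = 389.8 m/s.
tᵢ = 2·35.4·389.8/(335·514) = 0.16029 s.

0.160 s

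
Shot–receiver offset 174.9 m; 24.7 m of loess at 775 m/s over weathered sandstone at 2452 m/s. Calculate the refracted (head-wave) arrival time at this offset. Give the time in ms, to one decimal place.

t = x/V₂ + 2h·√(V₂²−V₁²)/(V₁V₂).
√(V₂²−V₁²) = √(2452²−775²) = 2326.3 m/s; delay term = 2·24.7·2326.3/(775·2452) = 0.06047 s.
t = 174.9/2452 + 0.06047 = 0.13180 s.

131.8 ms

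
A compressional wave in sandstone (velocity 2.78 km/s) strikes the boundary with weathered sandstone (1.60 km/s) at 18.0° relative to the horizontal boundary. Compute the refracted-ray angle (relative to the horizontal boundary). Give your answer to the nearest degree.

57°

Angle from the normal: 90° − 18.0° = 72.0°.
Snell's law: sin θ₂ = (V₂/V₁)·sin θ₁ = (1.60/2.78)·sin 72.0° = 0.5474.
θ₂ = arcsin 0.5474 = 33.19° from the normal.
From the interface: 90° − 33.19° = 56.81°.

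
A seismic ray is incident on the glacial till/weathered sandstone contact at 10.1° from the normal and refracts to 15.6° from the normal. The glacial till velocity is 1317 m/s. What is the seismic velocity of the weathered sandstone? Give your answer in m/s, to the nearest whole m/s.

2020 m/s

Snell's law: sin 10.1°/V₁ = sin 15.6°/V₂.
V₂ = V₁·sin 15.6°/sin 10.1° = 1317 × 1.5335 = 2019.58 m/s.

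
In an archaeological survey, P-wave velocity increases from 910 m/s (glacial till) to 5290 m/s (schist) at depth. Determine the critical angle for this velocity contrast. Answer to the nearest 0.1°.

9.9°

Critical incidence: sin θ_c = V₁/V₂ = 910/5290 = 0.1720.
θ_c = arcsin 0.1720 = 9.91°.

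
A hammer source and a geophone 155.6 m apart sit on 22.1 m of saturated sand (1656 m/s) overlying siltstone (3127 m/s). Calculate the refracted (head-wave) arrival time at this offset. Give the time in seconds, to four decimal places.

θ_c = arcsin(V₁/V₂) = arcsin(1656/3127) = 31.98°, cos θ_c = 0.8483.
Intercept time tᵢ = 2h cos θ_c / V₁ = 2·22.1·0.8483/1656 = 0.02264 s.
t = x/V₂ + tᵢ = 155.6/3127 + 0.02264 = 0.07240 s.

0.0724 s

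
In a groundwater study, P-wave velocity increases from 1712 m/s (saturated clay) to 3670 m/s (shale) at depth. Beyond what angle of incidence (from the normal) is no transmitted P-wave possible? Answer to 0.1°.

Critical incidence: sin θ_c = V₁/V₂ = 1712/3670 = 0.4665.
θ_c = arcsin 0.4665 = 27.81°.

27.8°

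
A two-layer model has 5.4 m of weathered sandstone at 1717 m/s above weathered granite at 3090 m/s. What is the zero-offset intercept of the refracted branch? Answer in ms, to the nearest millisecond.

5 ms

θ_c = arcsin(V₁/V₂) = arcsin(1717/3090) = 33.76°; cos θ_c = 0.8314.
tᵢ = 2h·cos θ_c / V₁ = 2·5.4·0.8314 / 1717 = 0.00523 s.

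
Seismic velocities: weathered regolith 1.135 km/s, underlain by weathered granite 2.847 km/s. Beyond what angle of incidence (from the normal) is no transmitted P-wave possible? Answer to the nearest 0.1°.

At critical incidence the refracted ray runs along the interface (θ₂ = 90°), so sin θ_c = V₁/V₂.
θ_c = arcsin(1.135/2.847) = arcsin 0.3987 = 23.49°.

23.5°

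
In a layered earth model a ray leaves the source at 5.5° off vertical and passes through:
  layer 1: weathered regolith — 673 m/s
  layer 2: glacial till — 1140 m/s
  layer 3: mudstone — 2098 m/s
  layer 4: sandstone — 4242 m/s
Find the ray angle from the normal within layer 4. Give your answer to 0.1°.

37.2°

Snell's law across each interface conserves sin θ / V, so sin θ_4 = V_4·sin θ₁/V₁.
sin θ_4 = 4242 × sin 5.5° / 673 = 0.6041.
θ_4 = arcsin 0.6041 = 37.17°.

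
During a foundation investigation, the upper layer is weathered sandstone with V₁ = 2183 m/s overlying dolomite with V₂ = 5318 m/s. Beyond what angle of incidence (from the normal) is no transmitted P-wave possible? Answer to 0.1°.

At critical incidence the refracted ray runs along the interface (θ₂ = 90°), so sin θ_c = V₁/V₂.
θ_c = arcsin(2183/5318) = arcsin 0.4105 = 24.24°.

24.2°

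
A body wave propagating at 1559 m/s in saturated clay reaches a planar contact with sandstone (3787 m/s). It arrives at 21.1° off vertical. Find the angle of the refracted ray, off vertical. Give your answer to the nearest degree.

61°

sin θ₁/V₁ = sin θ₂/V₂ ⇒ sin θ₂ = 3787·sin 21.1°/1559 = 3787·0.3600/1559 = 0.8745.
θ₂ = arcsin 0.8745 = 60.98° from the normal.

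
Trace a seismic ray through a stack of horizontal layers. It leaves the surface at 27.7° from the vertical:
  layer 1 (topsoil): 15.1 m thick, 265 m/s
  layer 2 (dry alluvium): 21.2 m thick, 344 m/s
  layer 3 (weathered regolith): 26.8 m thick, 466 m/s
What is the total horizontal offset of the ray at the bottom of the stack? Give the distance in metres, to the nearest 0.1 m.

62.0 m

Apply Snell's law at each interface; in layer i the horizontal offset is hᵢ·tan θᵢ.
Layer 1: θ = 27.70°; offset = 15.1·tan 27.70° = 7.928 m.
Layer 2: sin θ = 344·sin 27.7°/265 = 0.6034, θ = 37.12°; offset = 21.2·tan 37.12° = 16.042 m.
Layer 3: sin θ = 466·sin 27.7°/265 = 0.8174, θ = 54.83°; offset = 26.8·tan 54.83° = 38.030 m.
Σ offsets = 62.000 m.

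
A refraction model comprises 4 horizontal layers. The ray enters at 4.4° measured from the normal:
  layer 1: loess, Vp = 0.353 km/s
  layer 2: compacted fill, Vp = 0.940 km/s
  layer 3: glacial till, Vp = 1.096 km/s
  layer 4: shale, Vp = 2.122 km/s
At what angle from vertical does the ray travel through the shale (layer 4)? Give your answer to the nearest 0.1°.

27.5°

Ray parameter p = sin 4.4° / 0.353 = 2.1733e-01 s/km.
sin θ_4 = p·V_4 = 2.1733e-01 × 2.122 = 0.4612.
θ_4 = 27.46° from the vertical.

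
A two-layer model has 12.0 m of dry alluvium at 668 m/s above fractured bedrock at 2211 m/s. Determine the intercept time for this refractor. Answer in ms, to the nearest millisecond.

tᵢ = 2h·√(V₂²−V₁²)/(V₁V₂).
√(V₂²−V₁²) = √(2211²−668²) = 2107.7 m/s.
tᵢ = 2·12.0·2107.7/(668·2211) = 0.03425 s.

34 ms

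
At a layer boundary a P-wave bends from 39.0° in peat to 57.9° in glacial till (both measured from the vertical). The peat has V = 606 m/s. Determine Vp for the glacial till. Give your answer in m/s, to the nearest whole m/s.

sin 39.0° = 0.6293; sin 57.9° = 0.8471.
V₂ = V₁·(sin θ₂/sin θ₁) = 606·(0.8471/0.6293) = 815.73 m/s.

816 m/s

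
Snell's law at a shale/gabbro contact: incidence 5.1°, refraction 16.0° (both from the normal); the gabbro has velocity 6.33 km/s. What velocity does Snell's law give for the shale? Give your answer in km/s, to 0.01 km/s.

sin 5.1° = 0.0889; sin 16.0° = 0.2756.
V₁ = V₂·(sin θ₁/sin θ₂) = 6.33·(0.0889/0.2756) = 2.04 km/s.

2.04 km/s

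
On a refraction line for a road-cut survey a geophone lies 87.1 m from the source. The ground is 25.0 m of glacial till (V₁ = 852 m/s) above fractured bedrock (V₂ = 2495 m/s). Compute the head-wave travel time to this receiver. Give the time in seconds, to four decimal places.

0.0901 s

t = x/V₂ + 2h·√(V₂²−V₁²)/(V₁V₂).
√(V₂²−V₁²) = √(2495²−852²) = 2345.0 m/s; delay term = 2·25.0·2345.0/(852·2495) = 0.05516 s.
t = 87.1/2495 + 0.05516 = 0.09007 s.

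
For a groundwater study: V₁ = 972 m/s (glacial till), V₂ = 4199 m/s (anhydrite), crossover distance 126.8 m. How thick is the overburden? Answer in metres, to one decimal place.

50.1 m

h = (x_cross/2)·√((V₂−V₁)/(V₂+V₁)).
(V₂−V₁)/(V₂+V₁) = (4199−972)/(4199+972) = 0.6241; √ = 0.7900.
h = (126.8/2)·0.7900 = 50.08 m.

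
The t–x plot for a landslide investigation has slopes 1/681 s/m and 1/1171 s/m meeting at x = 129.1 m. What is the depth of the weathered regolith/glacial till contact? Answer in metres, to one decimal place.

33.2 m

x_cross = 2h·√((V₂+V₁)/(V₂−V₁)) → h = x_cross / (2·√((V₂+V₁)/(V₂−V₁))).
√((V₂+V₁)/(V₂−V₁)) = √((1171+681)/(1171−681)) = 1.9441.
h = 129.1 / (2·1.9441) = 33.20 m.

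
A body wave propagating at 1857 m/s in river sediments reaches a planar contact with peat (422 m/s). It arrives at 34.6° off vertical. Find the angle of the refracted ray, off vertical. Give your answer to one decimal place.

sin θ₁/V₁ = sin θ₂/V₂ ⇒ sin θ₂ = 422·sin 34.6°/1857 = 422·0.5678/1857 = 0.1290.
θ₂ = arcsin 0.1290 = 7.41° from the normal.

7.4°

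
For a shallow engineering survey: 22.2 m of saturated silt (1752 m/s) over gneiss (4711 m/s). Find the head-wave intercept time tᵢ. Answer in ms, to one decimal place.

23.5 ms

tᵢ = 2h·√(V₂²−V₁²)/(V₁V₂).
√(V₂²−V₁²) = √(4711²−1752²) = 4373.1 m/s.
tᵢ = 2·22.2·4373.1/(1752·4711) = 0.02352 s.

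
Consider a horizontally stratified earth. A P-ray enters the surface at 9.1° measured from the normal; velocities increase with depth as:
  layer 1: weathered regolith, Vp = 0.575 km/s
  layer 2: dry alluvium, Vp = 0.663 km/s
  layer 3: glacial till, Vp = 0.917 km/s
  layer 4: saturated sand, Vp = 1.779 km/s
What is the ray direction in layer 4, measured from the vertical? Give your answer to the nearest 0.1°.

Ray parameter p = sin 9.1° / 0.575 = 2.7506e-01 s/km.
sin θ_4 = p·V_4 = 2.7506e-01 × 1.779 = 0.4893.
θ_4 = arcsin 0.4893 = 29.30°.

29.3°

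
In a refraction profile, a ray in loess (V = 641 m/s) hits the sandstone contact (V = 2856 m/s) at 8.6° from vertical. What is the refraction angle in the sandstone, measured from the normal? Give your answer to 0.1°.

41.8°

Snell's law: sin θ₂ = (V₂/V₁)·sin θ₁ = (2856/641)·sin 8.6° = 0.6663.
θ₂ = sin⁻¹(0.6663) = 41.78° (from vertical).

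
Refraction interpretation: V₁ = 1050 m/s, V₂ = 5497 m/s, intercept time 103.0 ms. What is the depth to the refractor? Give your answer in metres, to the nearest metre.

θ_c = arcsin(1050/5497) = 11.01°; cos θ_c = 0.9816.
tᵢ = 2h cos θ_c/V₁ ⇒ h = tᵢ·V₁/(2 cos θ_c) = 0.103·1050/(2·0.9816) = 55.09 m.

55 m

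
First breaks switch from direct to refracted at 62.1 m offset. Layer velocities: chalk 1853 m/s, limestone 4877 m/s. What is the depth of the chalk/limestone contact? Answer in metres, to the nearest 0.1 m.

h = (x_cross/2)·√((V₂−V₁)/(V₂+V₁)).
(V₂−V₁)/(V₂+V₁) = (4877−1853)/(4877+1853) = 0.4493; √ = 0.6703.
h = (62.1/2)·0.6703 = 20.81 m.

20.8 m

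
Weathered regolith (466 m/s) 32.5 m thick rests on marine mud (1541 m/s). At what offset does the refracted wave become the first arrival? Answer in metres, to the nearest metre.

x_cross = 2h·√((V₂+V₁)/(V₂−V₁)).
(V₂+V₁)/(V₂−V₁) = (1541+466)/(1541−466) = 1.8670; √ = 1.3664.
x_cross = 2·32.5·1.3664 = 88.81 m.

89 m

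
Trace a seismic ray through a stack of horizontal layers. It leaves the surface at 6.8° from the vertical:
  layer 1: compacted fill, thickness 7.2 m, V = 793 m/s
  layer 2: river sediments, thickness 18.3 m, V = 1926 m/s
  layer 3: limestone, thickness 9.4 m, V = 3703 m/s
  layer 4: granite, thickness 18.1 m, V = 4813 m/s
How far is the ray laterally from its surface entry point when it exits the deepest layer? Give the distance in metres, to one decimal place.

p = sin θ₁/V₁ = sin 6.8°/793 = 1.4931e-04 s/m is conserved through the stack.
Layer 1: θ = 6.80°; offset = 7.2·tan 6.80° = 0.859 m.
Layer 2: sin θ = p·1926 = 0.2876 → θ = 16.71°; offset = 18.3·tan 16.71° = 5.495 m.
Layer 3: sin θ = p·3703 = 0.5529 → θ = 33.57°; offset = 9.4·tan 33.57° = 6.237 m.
Layer 4: sin θ = p·4813 = 0.7186 → θ = 45.94°; offset = 18.1·tan 45.94° = 18.705 m.
Summing the layer offsets gives 31.296 m.

31.3 m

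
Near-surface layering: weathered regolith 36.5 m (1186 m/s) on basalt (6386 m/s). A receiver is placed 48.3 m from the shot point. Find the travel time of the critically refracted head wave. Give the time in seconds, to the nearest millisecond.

0.068 s

t = x/V₂ + 2h·√(V₂²−V₁²)/(V₁V₂).
√(V₂²−V₁²) = √(6386²−1186²) = 6274.9 m/s; delay term = 2·36.5·6274.9/(1186·6386) = 0.06048 s.
t = 48.3/6386 + 0.06048 = 0.06804 s.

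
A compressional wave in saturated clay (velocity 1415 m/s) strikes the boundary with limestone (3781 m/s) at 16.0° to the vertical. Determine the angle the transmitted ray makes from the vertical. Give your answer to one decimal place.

Snell's law: sin θ₂ = (V₂/V₁)·sin θ₁ = (3781/1415)·sin 16.0° = 0.7365.
θ₂ = sin⁻¹(0.7365) = 47.44° (from vertical).

47.4°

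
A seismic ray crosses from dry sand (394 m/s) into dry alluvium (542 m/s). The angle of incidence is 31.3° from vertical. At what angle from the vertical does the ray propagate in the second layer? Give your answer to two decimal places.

45.62°

Snell's law: sin θ₂ = (V₂/V₁)·sin θ₁ = (542/394)·sin 31.3° = 0.7147.
θ₂ = arcsin 0.7147 = 45.62° from the normal.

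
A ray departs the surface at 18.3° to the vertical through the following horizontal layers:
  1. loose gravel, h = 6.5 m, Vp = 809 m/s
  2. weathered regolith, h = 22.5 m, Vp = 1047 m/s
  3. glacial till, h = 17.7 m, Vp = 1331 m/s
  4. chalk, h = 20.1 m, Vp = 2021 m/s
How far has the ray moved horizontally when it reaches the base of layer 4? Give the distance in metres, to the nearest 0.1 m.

48.3 m

p = sin θ₁/V₁ = sin 18.3°/809 = 3.8812e-04 s/m is conserved through the stack.
Layer 1: θ = 18.30°; offset = 6.5·tan 18.30° = 2.150 m.
Layer 2: sin θ = p·1047 = 0.4064 → θ = 23.98°; offset = 22.5·tan 23.98° = 10.007 m.
Layer 3: sin θ = p·1331 = 0.5166 → θ = 31.10°; offset = 17.7·tan 31.10° = 10.679 m.
Layer 4: sin θ = p·2021 = 0.7844 → θ = 51.67°; offset = 20.1·tan 51.67° = 25.419 m.
Summing the layer offsets gives 48.255 m.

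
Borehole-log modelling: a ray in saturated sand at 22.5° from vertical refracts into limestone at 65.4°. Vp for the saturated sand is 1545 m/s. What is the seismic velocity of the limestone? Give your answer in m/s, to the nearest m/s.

3671 m/s

Snell's law: sin 22.5°/V₁ = sin 65.4°/V₂.
V₂ = V₁·sin 65.4°/sin 22.5° = 1545 × 2.3759 = 3670.84 m/s.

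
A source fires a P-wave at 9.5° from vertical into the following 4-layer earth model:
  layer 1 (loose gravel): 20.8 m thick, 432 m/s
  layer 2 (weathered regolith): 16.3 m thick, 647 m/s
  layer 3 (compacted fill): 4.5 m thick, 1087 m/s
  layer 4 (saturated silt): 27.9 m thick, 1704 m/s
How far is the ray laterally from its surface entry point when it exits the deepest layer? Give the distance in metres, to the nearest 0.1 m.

Apply Snell's law at each interface; in layer i the horizontal offset is hᵢ·tan θᵢ.
Layer 1: θ = 9.50°; offset = 20.8·tan 9.50° = 3.481 m.
Layer 2: sin θ = 647·sin 9.5°/432 = 0.2472, θ = 14.31°; offset = 16.3·tan 14.31° = 4.158 m.
Layer 3: sin θ = 1087·sin 9.5°/432 = 0.4153, θ = 24.54°; offset = 4.5·tan 24.54° = 2.054 m.
Layer 4: sin θ = 1704·sin 9.5°/432 = 0.6510, θ = 40.62°; offset = 27.9·tan 40.62° = 23.929 m.
Summing the layer offsets gives 33.622 m.

33.6 m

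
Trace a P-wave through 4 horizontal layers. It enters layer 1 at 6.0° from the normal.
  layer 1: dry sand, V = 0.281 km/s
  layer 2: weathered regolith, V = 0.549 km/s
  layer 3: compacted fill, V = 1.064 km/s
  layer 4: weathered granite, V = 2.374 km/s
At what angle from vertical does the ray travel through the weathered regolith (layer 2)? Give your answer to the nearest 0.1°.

11.8°

Snell's law across each interface conserves sin θ / V, so sin θ_2 = V_2·sin θ₁/V₁.
sin θ_2 = 0.549 × sin 6.0° / 0.281 = 0.2042.
θ_2 = 11.78° from the vertical.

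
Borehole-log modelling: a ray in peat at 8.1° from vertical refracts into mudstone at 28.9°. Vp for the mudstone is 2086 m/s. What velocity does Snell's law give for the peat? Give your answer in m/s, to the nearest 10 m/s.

sin 8.1° = 0.1409; sin 28.9° = 0.4833.
V₁ = V₂·(sin θ₁/sin θ₂) = 2086·(0.1409/0.4833) = 608.17 m/s.

610 m/s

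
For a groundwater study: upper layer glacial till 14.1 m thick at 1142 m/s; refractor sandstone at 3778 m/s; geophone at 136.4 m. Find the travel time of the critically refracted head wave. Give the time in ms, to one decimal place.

59.6 ms

t = x/V₂ + 2h·√(V₂²−V₁²)/(V₁V₂).
√(V₂²−V₁²) = √(3778²−1142²) = 3601.3 m/s; delay term = 2·14.1·3601.3/(1142·3778) = 0.02354 s.
t = 136.4/3778 + 0.02354 = 0.05964 s.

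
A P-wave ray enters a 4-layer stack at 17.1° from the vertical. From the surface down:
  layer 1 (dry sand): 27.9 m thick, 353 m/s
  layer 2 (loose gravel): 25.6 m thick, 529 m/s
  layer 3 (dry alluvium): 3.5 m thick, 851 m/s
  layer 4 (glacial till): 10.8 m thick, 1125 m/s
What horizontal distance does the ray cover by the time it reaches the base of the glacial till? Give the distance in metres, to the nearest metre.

Apply Snell's law at each interface; in layer i the horizontal offset is hᵢ·tan θᵢ.
Layer 1: θ = 17.10°; offset = 27.9·tan 17.10° = 8.583 m.
Layer 2: sin θ = 529·sin 17.1°/353 = 0.4406, θ = 26.14°; offset = 25.6·tan 26.14° = 12.566 m.
Layer 3: sin θ = 851·sin 17.1°/353 = 0.7089, θ = 45.14°; offset = 3.5·tan 45.14° = 3.517 m.
Layer 4: sin θ = 1125·sin 17.1°/353 = 0.9371, θ = 69.57°; offset = 10.8·tan 69.57° = 28.993 m.
Total horizontal offset = 53.660 m.

54 m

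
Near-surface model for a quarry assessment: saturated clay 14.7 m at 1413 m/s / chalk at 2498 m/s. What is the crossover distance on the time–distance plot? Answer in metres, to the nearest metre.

x_cross = 2h·√((V₂+V₁)/(V₂−V₁)).
(V₂+V₁)/(V₂−V₁) = (2498+1413)/(2498−1413) = 3.6046; √ = 1.8986.
x_cross = 2·14.7·1.8986 = 55.82 m.

56 m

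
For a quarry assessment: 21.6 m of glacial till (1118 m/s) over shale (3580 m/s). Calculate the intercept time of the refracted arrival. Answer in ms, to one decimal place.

θ_c = arcsin(V₁/V₂) = arcsin(1118/3580) = 18.20°; cos θ_c = 0.9500.
tᵢ = 2h·cos θ_c / V₁ = 2·21.6·0.9500 / 1118 = 0.03671 s.

36.7 ms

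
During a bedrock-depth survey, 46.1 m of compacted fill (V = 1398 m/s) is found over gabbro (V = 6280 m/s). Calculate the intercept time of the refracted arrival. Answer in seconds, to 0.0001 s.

0.0643 s

tᵢ = 2h·√(V₂²−V₁²)/(V₁V₂).
√(V₂²−V₁²) = √(6280²−1398²) = 6122.4 m/s.
tᵢ = 2·46.1·6122.4/(1398·6280) = 0.06430 s.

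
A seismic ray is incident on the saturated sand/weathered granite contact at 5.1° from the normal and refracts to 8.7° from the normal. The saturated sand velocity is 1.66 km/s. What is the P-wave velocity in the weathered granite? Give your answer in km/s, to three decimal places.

2.825 km/s

Snell's law: sin 5.1°/V₁ = sin 8.7°/V₂.
V₂ = V₁·sin 8.7°/sin 5.1° = 1.66 × 1.7016 = 2.825 km/s.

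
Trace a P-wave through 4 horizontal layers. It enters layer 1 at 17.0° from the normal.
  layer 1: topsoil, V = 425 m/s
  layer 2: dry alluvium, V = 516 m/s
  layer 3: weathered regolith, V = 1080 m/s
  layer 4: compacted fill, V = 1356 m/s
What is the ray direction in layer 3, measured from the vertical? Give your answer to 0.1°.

Snell's law across each interface conserves sin θ / V, so sin θ_3 = V_3·sin θ₁/V₁.
sin θ_3 = 1080 × sin 17.0° / 425 = 0.7430.
θ_3 = arcsin 0.7430 = 47.98°.

48.0°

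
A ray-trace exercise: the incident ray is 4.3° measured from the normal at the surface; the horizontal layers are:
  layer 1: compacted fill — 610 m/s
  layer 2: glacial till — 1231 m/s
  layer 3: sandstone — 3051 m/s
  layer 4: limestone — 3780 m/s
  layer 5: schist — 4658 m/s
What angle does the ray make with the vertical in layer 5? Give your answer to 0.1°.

34.9°

Snell's law across each interface conserves sin θ / V, so sin θ_5 = V_5·sin θ₁/V₁.
sin θ_5 = 4658 × sin 4.3° / 610 = 0.5725.
θ_5 = arcsin 0.5725 = 34.93°.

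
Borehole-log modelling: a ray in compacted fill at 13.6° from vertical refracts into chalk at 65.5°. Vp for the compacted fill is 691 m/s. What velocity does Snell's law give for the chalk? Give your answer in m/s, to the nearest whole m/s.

2674 m/s

Snell's law: sin 13.6°/V₁ = sin 65.5°/V₂.
V₂ = V₁·sin 65.5°/sin 13.6° = 691 × 3.8698 = 2674.06 m/s.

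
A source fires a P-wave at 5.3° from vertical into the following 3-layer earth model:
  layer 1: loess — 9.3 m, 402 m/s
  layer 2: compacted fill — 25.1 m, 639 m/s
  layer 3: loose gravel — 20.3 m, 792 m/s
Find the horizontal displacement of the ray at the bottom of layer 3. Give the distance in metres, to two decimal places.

Ray parameter p = sin 5.3° / 402 m/s = 2.2978e-04 s/m.
Layer 1: θ = 5.30°; offset = 9.3·tan 5.30° = 0.8627 m.
Layer 2: sin θ = p·639 = 0.1468 → θ = 8.44°; offset = 25.1·tan 8.44° = 3.7258 m.
Layer 3: sin θ = p·792 = 0.1820 → θ = 10.49°; offset = 20.3·tan 10.49° = 3.7570 m.
Total horizontal offset = 8.3455 m.

8.35 m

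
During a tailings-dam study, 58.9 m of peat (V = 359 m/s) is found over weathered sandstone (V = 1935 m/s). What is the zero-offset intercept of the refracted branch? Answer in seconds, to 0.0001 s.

θ_c = arcsin(V₁/V₂) = arcsin(359/1935) = 10.69°; cos θ_c = 0.9826.
tᵢ = 2h·cos θ_c / V₁ = 2·58.9·0.9826 / 359 = 0.32244 s.

0.3224 s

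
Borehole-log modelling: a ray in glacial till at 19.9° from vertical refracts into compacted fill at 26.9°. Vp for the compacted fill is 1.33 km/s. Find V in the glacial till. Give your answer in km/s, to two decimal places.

1.00 km/s

sin 19.9° = 0.3404; sin 26.9° = 0.4524.
V₁ = V₂·(sin θ₁/sin θ₂) = 1.33·(0.3404/0.4524) = 1.00 km/s.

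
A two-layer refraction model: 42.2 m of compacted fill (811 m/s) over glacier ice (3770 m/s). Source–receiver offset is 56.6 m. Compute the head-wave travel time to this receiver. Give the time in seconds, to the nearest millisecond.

t = x/V₂ + 2h·√(V₂²−V₁²)/(V₁V₂).
√(V₂²−V₁²) = √(3770²−811²) = 3681.7 m/s; delay term = 2·42.2·3681.7/(811·3770) = 0.10163 s.
t = 56.6/3770 + 0.10163 = 0.11665 s.

0.117 s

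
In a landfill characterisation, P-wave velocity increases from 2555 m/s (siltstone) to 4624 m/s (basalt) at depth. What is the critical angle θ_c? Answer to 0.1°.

33.5°

Critical incidence: sin θ_c = V₁/V₂ = 2555/4624 = 0.5526.
θ_c = arcsin 0.5526 = 33.54°.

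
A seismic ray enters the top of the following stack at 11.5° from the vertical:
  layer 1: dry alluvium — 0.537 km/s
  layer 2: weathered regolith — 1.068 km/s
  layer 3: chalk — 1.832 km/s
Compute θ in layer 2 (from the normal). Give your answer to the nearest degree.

Snell's law across each interface conserves sin θ / V, so sin θ_2 = V_2·sin θ₁/V₁.
sin θ_2 = 1.068 × sin 11.5° / 0.537 = 0.3965.
θ_2 = 23.36° from the vertical.

23°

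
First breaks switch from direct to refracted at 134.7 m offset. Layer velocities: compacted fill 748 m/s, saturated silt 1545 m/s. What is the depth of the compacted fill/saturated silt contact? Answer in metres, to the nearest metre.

x_cross = 2h·√((V₂+V₁)/(V₂−V₁)) → h = x_cross / (2·√((V₂+V₁)/(V₂−V₁))).
√((V₂+V₁)/(V₂−V₁)) = √((1545+748)/(1545−748)) = 1.6962.
h = 134.7 / (2·1.6962) = 39.71 m.

40 m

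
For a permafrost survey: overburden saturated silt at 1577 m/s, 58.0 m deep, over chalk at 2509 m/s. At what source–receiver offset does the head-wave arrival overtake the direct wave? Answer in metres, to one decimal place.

θ_c = arcsin(1577/2509) = 38.94°, so cos θ_c = 0.7778 and tᵢ = 2h cos θ_c/V₁ = 0.0572 s.
At crossover x/V₁ = x/V₂ + tᵢ ⇒ x = tᵢ/(1/V₁ − 1/V₂) = 0.05721/(6.3412e-04 − 3.9857e-04) = 242.88 m.

242.9 m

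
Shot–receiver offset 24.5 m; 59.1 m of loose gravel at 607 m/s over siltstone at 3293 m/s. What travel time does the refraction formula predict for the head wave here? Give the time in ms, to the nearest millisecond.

t = x/V₂ + 2h·√(V₂²−V₁²)/(V₁V₂).
√(V₂²−V₁²) = √(3293²−607²) = 3236.6 m/s; delay term = 2·59.1·3236.6/(607·3293) = 0.19139 s.
t = 24.5/3293 + 0.19139 = 0.19883 s.

199 ms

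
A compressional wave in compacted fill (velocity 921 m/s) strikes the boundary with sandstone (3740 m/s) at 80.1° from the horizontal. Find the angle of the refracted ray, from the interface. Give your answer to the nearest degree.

46°

Convert to the normal: θ₁ = 90° − 80.1° = 9.9°.
sin θ₁/V₁ = sin θ₂/V₂ ⇒ sin θ₂ = 3740·sin 9.9°/921 = 3740·0.1719/921 = 0.6982.
θ₂ = arcsin 0.6982 = 44.28° from the normal.
From the interface: 90° − 44.28° = 45.72°.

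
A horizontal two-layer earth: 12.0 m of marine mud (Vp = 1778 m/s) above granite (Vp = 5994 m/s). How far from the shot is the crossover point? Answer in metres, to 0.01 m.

32.59 m

θ_c = arcsin(1778/5994) = 17.26°, so cos θ_c = 0.9550 and tᵢ = 2h cos θ_c/V₁ = 0.0129 s.
At crossover x/V₁ = x/V₂ + tᵢ ⇒ x = tᵢ/(1/V₁ − 1/V₂) = 0.01289/(5.6243e-04 − 1.6683e-04) = 32.59 m.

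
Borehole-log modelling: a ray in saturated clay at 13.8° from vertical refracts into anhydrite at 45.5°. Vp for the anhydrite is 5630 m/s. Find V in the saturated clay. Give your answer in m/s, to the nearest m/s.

Snell's law: sin 13.8°/V₁ = sin 45.5°/V₂.
V₁ = V₂·sin 13.8°/sin 45.5° = 5630 × 0.3344 = 1882.85 m/s.

1883 m/s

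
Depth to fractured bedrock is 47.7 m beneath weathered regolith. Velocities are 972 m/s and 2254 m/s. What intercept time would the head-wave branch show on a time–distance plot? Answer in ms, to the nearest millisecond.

89 ms

tᵢ = 2h·√(V₂²−V₁²)/(V₁V₂).
√(V₂²−V₁²) = √(2254²−972²) = 2033.6 m/s.
tᵢ = 2·47.7·2033.6/(972·2254) = 0.08855 s.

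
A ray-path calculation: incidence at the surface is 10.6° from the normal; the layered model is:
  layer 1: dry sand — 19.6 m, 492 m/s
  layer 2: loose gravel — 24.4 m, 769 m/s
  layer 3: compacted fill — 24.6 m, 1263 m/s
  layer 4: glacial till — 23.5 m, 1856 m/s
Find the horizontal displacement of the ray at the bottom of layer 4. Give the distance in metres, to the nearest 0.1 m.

46.8 m

Ray parameter p = sin 10.6° / 492 m/s = 3.7388e-04 s/m.
Layer 1: θ = 10.60°; offset = 19.6·tan 10.60° = 3.668 m.
Layer 2: sin θ = p·769 = 0.2875 → θ = 16.71°; offset = 24.4·tan 16.71° = 7.325 m.
Layer 3: sin θ = p·1263 = 0.4722 → θ = 28.18°; offset = 24.6·tan 28.18° = 13.178 m.
Layer 4: sin θ = p·1856 = 0.6939 → θ = 43.94°; offset = 23.5·tan 43.94° = 22.648 m.
Total horizontal offset = 46.819 m.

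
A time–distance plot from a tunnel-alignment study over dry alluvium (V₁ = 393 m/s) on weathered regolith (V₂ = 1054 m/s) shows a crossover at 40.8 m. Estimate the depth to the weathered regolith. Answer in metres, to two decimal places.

13.79 m

x_cross = 2h·√((V₂+V₁)/(V₂−V₁)) → h = x_cross / (2·√((V₂+V₁)/(V₂−V₁))).
√((V₂+V₁)/(V₂−V₁)) = √((1054+393)/(1054−393)) = 1.4796.
h = 40.8 / (2·1.4796) = 13.79 m.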